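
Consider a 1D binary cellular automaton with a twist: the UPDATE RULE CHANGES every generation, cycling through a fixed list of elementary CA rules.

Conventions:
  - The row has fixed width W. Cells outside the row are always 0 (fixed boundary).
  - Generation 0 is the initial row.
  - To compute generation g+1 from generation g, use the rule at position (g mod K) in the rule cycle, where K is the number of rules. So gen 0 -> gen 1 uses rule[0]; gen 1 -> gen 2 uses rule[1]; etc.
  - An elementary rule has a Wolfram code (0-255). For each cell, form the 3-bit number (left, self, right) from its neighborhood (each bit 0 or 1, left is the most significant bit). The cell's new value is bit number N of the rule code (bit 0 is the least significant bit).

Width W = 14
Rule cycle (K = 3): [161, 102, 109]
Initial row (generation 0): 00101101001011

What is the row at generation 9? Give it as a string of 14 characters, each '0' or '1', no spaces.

Gen 0: 00101101001011
Gen 1 (rule 161): 10010010000100
Gen 2 (rule 102): 10110110001100
Gen 3 (rule 109): 11111110101101
Gen 4 (rule 161): 01111101010010
Gen 5 (rule 102): 10000111110110
Gen 6 (rule 109): 10110100011110
Gen 7 (rule 161): 01001001001100
Gen 8 (rule 102): 11011011010100
Gen 9 (rule 109): 11111111111101

Answer: 11111111111101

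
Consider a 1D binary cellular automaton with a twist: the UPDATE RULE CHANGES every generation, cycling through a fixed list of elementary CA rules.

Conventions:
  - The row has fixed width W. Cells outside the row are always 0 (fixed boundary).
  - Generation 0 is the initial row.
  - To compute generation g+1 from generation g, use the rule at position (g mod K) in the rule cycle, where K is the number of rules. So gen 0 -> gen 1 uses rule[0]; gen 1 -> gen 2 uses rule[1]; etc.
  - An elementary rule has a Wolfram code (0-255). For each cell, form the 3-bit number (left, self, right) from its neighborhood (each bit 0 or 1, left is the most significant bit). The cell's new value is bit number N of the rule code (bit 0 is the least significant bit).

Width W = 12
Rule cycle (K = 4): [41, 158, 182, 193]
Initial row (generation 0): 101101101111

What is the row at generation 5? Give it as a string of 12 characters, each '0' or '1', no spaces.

Answer: 000100000000

Derivation:
Gen 0: 101101101111
Gen 1 (rule 41): 011011011000
Gen 2 (rule 158): 110010010100
Gen 3 (rule 182): 001111111110
Gen 4 (rule 193): 100111111110
Gen 5 (rule 41): 000100000000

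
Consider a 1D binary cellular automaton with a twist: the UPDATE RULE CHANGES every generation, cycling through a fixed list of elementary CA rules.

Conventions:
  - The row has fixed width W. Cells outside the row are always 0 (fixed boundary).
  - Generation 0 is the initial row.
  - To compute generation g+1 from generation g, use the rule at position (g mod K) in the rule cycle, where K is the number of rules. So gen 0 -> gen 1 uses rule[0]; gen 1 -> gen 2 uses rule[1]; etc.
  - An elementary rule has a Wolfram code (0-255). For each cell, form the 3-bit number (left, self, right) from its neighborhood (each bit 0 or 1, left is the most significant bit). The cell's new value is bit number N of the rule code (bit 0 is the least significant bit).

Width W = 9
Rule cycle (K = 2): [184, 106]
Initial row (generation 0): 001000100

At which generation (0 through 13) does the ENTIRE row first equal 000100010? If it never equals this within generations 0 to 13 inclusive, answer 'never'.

Answer: 1

Derivation:
Gen 0: 001000100
Gen 1 (rule 184): 000100010
Gen 2 (rule 106): 001000100
Gen 3 (rule 184): 000100010
Gen 4 (rule 106): 001000100
Gen 5 (rule 184): 000100010
Gen 6 (rule 106): 001000100
Gen 7 (rule 184): 000100010
Gen 8 (rule 106): 001000100
Gen 9 (rule 184): 000100010
Gen 10 (rule 106): 001000100
Gen 11 (rule 184): 000100010
Gen 12 (rule 106): 001000100
Gen 13 (rule 184): 000100010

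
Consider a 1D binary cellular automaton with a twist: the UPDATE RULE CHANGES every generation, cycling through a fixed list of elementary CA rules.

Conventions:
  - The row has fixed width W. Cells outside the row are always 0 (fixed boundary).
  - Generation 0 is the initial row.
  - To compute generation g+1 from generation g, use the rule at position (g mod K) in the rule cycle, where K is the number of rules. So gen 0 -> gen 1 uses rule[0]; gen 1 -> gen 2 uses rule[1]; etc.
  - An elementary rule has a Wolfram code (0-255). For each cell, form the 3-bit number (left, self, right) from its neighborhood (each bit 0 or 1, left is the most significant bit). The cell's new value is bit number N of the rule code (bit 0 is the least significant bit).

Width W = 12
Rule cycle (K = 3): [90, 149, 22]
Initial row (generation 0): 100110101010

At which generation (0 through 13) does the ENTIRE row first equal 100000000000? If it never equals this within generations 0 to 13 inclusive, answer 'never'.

Answer: 6

Derivation:
Gen 0: 100110101010
Gen 1 (rule 90): 011110000001
Gen 2 (rule 149): 001101111101
Gen 3 (rule 22): 010000000001
Gen 4 (rule 90): 101000000010
Gen 5 (rule 149): 101111111011
Gen 6 (rule 22): 100000000000
Gen 7 (rule 90): 010000000000
Gen 8 (rule 149): 011111111111
Gen 9 (rule 22): 100000000000
Gen 10 (rule 90): 010000000000
Gen 11 (rule 149): 011111111111
Gen 12 (rule 22): 100000000000
Gen 13 (rule 90): 010000000000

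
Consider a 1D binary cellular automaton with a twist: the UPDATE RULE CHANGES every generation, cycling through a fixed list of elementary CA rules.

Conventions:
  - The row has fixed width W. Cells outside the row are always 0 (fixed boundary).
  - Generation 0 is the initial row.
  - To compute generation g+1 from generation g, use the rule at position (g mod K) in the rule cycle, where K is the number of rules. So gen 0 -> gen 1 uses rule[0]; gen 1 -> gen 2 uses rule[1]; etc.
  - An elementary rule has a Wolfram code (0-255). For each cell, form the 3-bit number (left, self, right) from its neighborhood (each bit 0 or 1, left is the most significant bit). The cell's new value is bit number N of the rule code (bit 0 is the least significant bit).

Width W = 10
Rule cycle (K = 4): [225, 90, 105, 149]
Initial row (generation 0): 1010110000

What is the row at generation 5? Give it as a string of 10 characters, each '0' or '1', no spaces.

Gen 0: 1010110000
Gen 1 (rule 225): 0101010111
Gen 2 (rule 90): 1000000101
Gen 3 (rule 105): 0011110010
Gen 4 (rule 149): 1001101011
Gen 5 (rule 225): 0000110101

Answer: 0000110101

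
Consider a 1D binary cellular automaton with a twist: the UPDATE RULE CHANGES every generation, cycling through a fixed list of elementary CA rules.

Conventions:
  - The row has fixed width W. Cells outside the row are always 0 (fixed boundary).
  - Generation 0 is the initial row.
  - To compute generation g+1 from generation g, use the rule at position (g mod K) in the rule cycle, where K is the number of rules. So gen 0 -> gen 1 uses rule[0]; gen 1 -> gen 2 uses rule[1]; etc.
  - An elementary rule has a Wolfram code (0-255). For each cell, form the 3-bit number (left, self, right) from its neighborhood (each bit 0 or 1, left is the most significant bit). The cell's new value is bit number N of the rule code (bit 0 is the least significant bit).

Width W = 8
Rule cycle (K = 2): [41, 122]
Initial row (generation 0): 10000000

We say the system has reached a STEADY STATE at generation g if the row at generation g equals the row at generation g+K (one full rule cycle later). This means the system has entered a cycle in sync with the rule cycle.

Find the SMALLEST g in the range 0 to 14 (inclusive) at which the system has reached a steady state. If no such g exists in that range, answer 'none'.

Gen 0: 10000000
Gen 1 (rule 41): 00111111
Gen 2 (rule 122): 01100001
Gen 3 (rule 41): 01001100
Gen 4 (rule 122): 10111110
Gen 5 (rule 41): 01100000
Gen 6 (rule 122): 11110000
Gen 7 (rule 41): 10000111
Gen 8 (rule 122): 01001101
Gen 9 (rule 41): 00001010
Gen 10 (rule 122): 00010101
Gen 11 (rule 41): 11001010
Gen 12 (rule 122): 11110101
Gen 13 (rule 41): 10001010
Gen 14 (rule 122): 01010101
Gen 15 (rule 41): 00101010
Gen 16 (rule 122): 01010101

Answer: 14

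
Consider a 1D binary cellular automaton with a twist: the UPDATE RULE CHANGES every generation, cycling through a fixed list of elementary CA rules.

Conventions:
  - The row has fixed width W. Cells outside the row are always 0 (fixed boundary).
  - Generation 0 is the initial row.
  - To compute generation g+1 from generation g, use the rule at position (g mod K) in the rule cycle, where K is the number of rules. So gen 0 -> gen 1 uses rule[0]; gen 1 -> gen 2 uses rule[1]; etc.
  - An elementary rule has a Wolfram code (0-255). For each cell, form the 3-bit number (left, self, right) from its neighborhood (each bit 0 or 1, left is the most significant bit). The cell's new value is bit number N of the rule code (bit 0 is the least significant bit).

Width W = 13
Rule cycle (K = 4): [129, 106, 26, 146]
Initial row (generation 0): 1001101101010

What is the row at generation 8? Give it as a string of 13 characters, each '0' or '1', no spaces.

Gen 0: 1001101101010
Gen 1 (rule 129): 0000000000000
Gen 2 (rule 106): 0000000000000
Gen 3 (rule 26): 0000000000000
Gen 4 (rule 146): 0000000000000
Gen 5 (rule 129): 1111111111111
Gen 6 (rule 106): 1000000000001
Gen 7 (rule 26): 0100000000010
Gen 8 (rule 146): 1010000000101

Answer: 1010000000101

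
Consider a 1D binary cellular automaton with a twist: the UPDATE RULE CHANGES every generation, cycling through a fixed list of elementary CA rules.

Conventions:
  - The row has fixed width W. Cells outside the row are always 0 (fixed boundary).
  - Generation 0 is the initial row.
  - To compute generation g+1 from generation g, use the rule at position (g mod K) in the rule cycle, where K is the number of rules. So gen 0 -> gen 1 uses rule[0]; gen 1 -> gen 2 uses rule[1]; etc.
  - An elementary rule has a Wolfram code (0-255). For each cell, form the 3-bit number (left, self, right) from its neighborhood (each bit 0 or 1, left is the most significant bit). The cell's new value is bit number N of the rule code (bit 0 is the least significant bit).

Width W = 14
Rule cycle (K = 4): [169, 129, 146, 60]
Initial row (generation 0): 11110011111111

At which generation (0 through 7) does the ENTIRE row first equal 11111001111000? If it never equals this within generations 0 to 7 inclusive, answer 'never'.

Answer: never

Derivation:
Gen 0: 11110011111111
Gen 1 (rule 169): 11100011111110
Gen 2 (rule 129): 01001001111100
Gen 3 (rule 146): 10110110111010
Gen 4 (rule 60): 11101101100111
Gen 5 (rule 169): 11011011000110
Gen 6 (rule 129): 00000000010000
Gen 7 (rule 146): 00000000101000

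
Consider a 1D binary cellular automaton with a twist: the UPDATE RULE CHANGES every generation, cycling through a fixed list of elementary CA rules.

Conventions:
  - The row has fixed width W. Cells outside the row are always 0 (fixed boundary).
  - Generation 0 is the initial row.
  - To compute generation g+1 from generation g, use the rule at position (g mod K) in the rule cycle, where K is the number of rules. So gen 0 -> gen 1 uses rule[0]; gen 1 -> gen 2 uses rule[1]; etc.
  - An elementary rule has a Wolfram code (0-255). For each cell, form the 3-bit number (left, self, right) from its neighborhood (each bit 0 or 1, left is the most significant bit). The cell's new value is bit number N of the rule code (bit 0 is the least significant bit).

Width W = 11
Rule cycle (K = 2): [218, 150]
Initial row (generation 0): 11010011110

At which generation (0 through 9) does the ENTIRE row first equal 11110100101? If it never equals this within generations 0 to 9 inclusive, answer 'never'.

Gen 0: 11010011110
Gen 1 (rule 218): 11001111111
Gen 2 (rule 150): 00110111110
Gen 3 (rule 218): 01110111111
Gen 4 (rule 150): 10100011110
Gen 5 (rule 218): 00010111111
Gen 6 (rule 150): 00110011110
Gen 7 (rule 218): 01111111111
Gen 8 (rule 150): 10111111110
Gen 9 (rule 218): 00111111111

Answer: never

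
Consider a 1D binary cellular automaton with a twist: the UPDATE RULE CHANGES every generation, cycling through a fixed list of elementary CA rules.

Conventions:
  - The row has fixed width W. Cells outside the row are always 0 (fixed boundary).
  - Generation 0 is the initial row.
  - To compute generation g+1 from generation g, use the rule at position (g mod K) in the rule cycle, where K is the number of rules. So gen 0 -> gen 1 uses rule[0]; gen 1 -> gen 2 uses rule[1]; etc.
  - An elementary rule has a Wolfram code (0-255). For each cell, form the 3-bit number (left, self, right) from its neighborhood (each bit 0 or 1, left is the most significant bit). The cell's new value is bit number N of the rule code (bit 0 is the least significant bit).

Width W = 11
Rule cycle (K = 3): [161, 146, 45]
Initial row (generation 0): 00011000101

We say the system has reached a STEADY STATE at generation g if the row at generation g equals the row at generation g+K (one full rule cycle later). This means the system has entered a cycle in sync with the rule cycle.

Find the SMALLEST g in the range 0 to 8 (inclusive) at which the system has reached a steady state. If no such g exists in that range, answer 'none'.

Gen 0: 00011000101
Gen 1 (rule 161): 11000010010
Gen 2 (rule 146): 00100101101
Gen 3 (rule 45): 10100111011
Gen 4 (rule 161): 01000010100
Gen 5 (rule 146): 10100100010
Gen 6 (rule 45): 11100101010
Gen 7 (rule 161): 01000010100
Gen 8 (rule 146): 10100100010
Gen 9 (rule 45): 11100101010
Gen 10 (rule 161): 01000010100
Gen 11 (rule 146): 10100100010

Answer: 4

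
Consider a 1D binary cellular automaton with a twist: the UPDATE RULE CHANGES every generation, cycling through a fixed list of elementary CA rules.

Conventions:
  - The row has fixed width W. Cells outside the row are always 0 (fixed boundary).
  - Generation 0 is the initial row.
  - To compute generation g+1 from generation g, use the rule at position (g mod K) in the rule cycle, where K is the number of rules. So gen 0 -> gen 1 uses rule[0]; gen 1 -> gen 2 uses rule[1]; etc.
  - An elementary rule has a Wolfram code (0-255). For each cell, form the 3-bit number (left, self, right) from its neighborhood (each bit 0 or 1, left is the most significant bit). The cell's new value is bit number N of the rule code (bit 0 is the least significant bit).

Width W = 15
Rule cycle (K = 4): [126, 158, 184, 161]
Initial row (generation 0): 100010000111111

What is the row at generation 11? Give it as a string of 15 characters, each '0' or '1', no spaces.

Answer: 010100000111010

Derivation:
Gen 0: 100010000111111
Gen 1 (rule 126): 110111001100001
Gen 2 (rule 158): 100110111010011
Gen 3 (rule 184): 010101110101010
Gen 4 (rule 161): 001010101010100
Gen 5 (rule 126): 011111111111110
Gen 6 (rule 158): 111111111111101
Gen 7 (rule 184): 111111111111010
Gen 8 (rule 161): 011111111110100
Gen 9 (rule 126): 110000000011110
Gen 10 (rule 158): 101000000111101
Gen 11 (rule 184): 010100000111010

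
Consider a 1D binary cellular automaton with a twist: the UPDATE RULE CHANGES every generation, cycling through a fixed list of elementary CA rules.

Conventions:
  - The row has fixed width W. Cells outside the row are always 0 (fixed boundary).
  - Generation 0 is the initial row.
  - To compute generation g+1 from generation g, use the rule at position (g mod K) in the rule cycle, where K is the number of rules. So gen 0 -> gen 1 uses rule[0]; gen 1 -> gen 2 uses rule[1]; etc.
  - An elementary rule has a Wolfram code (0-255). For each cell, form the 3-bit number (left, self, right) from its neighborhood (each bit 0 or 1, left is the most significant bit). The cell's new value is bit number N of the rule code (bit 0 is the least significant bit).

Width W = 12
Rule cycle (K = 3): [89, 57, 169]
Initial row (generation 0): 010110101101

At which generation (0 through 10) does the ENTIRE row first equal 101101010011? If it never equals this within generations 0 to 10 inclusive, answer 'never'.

Answer: 8

Derivation:
Gen 0: 010110101101
Gen 1 (rule 89): 000110001100
Gen 2 (rule 57): 110101101011
Gen 3 (rule 169): 101011010110
Gen 4 (rule 89): 000011000111
Gen 5 (rule 57): 111010110100
Gen 6 (rule 169): 110101101001
Gen 7 (rule 89): 110001100100
Gen 8 (rule 57): 101101010011
Gen 9 (rule 169): 011010100010
Gen 10 (rule 89): 011000011001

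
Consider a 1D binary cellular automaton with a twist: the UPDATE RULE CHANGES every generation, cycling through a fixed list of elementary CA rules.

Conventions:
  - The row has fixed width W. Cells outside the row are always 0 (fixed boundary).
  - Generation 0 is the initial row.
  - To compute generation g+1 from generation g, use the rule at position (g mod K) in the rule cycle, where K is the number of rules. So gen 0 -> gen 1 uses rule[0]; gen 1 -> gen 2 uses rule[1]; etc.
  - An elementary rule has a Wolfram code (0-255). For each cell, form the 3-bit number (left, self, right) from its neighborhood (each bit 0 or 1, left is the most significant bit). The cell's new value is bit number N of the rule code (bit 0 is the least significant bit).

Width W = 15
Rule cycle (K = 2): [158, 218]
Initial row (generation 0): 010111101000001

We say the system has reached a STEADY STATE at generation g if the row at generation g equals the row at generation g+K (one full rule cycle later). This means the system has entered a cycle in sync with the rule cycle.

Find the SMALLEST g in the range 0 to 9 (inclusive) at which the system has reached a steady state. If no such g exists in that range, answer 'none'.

Gen 0: 010111101000001
Gen 1 (rule 158): 110111001100011
Gen 2 (rule 218): 110111111110111
Gen 3 (rule 158): 100111111100110
Gen 4 (rule 218): 011111111111111
Gen 5 (rule 158): 111111111111110
Gen 6 (rule 218): 111111111111111
Gen 7 (rule 158): 111111111111110
Gen 8 (rule 218): 111111111111111
Gen 9 (rule 158): 111111111111110
Gen 10 (rule 218): 111111111111111
Gen 11 (rule 158): 111111111111110

Answer: 5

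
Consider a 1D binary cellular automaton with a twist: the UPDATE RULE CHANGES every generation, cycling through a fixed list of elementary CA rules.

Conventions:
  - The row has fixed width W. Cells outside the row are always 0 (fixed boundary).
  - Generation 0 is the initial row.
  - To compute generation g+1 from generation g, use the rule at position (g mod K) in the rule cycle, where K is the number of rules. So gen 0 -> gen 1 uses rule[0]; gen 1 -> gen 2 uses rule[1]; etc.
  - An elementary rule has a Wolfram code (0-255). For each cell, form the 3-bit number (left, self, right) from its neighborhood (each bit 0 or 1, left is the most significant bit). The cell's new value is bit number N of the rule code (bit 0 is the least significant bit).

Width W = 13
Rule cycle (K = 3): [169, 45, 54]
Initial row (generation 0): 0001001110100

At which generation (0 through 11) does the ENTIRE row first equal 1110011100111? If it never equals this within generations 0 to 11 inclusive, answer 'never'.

Answer: 3

Derivation:
Gen 0: 0001001110100
Gen 1 (rule 169): 1100001101001
Gen 2 (rule 45): 1001101011001
Gen 3 (rule 54): 1110011100111
Gen 4 (rule 169): 1100011000110
Gen 5 (rule 45): 1001010010100
Gen 6 (rule 54): 1111111111110
Gen 7 (rule 169): 1111111111100
Gen 8 (rule 45): 1000000000001
Gen 9 (rule 54): 1100000000011
Gen 10 (rule 169): 1001111111010
Gen 11 (rule 45): 1001000000110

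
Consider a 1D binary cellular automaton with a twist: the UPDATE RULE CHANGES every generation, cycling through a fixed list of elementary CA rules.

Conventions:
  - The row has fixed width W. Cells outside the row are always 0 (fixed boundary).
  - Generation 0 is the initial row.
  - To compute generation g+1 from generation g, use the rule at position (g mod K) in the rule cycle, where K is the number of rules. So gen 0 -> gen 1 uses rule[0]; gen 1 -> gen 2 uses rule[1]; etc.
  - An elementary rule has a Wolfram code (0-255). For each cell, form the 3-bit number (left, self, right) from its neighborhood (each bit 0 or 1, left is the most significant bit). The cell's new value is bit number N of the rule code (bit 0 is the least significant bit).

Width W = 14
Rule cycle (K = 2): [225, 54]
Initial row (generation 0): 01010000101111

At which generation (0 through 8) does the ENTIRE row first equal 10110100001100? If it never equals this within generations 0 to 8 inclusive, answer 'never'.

Gen 0: 01010000101111
Gen 1 (rule 225): 00100110010111
Gen 2 (rule 54): 01111001111000
Gen 3 (rule 225): 00111000111011
Gen 4 (rule 54): 01000101000100
Gen 5 (rule 225): 00010010010001
Gen 6 (rule 54): 00111111111011
Gen 7 (rule 225): 10011111111101
Gen 8 (rule 54): 11100000000011

Answer: never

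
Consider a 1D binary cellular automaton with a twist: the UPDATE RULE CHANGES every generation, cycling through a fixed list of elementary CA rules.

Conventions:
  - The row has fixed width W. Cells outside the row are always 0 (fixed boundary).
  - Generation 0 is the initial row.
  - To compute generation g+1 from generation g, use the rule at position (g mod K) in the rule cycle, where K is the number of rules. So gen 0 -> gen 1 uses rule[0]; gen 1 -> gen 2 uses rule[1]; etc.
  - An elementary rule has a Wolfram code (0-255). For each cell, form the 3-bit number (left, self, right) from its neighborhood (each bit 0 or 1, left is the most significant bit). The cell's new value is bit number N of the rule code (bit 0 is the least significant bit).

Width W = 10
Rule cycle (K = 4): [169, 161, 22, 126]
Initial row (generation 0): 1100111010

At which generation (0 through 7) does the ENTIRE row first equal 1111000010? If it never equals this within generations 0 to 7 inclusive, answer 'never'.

Answer: never

Derivation:
Gen 0: 1100111010
Gen 1 (rule 169): 1000110100
Gen 2 (rule 161): 0010001001
Gen 3 (rule 22): 0111011111
Gen 4 (rule 126): 1101110001
Gen 5 (rule 169): 1011100100
Gen 6 (rule 161): 0101000001
Gen 7 (rule 22): 1101100011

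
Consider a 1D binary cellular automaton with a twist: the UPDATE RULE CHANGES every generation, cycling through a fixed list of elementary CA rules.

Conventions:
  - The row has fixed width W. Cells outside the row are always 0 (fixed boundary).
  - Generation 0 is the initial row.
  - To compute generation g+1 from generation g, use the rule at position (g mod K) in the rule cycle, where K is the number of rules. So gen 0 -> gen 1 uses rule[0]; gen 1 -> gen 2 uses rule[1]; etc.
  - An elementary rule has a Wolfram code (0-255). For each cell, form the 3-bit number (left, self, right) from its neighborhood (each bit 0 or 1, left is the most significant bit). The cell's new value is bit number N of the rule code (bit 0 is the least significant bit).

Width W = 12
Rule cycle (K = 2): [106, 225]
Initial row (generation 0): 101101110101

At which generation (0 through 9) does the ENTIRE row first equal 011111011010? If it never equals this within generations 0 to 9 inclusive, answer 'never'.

Answer: 1

Derivation:
Gen 0: 101101110101
Gen 1 (rule 106): 011111011010
Gen 2 (rule 225): 001111101100
Gen 3 (rule 106): 011000111100
Gen 4 (rule 225): 001010011101
Gen 5 (rule 106): 010100110110
Gen 6 (rule 225): 001000011010
Gen 7 (rule 106): 010000111100
Gen 8 (rule 225): 000110011101
Gen 9 (rule 106): 001110110110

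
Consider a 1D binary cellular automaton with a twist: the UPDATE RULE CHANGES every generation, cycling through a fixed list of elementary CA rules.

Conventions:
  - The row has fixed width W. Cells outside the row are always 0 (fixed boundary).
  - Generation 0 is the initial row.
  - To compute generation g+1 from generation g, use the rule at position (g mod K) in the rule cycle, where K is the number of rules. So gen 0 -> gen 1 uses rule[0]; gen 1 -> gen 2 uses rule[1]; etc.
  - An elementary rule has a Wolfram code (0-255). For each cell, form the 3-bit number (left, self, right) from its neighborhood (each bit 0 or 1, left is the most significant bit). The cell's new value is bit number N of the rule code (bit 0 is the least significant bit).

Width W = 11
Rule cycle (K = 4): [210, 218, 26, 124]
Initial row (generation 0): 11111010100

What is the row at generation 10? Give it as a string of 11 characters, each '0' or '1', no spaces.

Gen 0: 11111010100
Gen 1 (rule 210): 01111000010
Gen 2 (rule 218): 11111100101
Gen 3 (rule 26): 10000011000
Gen 4 (rule 124): 11000011100
Gen 5 (rule 210): 01100101110
Gen 6 (rule 218): 11111001111
Gen 7 (rule 26): 10000111000
Gen 8 (rule 124): 11000101100
Gen 9 (rule 210): 01101000110
Gen 10 (rule 218): 11100101111

Answer: 11100101111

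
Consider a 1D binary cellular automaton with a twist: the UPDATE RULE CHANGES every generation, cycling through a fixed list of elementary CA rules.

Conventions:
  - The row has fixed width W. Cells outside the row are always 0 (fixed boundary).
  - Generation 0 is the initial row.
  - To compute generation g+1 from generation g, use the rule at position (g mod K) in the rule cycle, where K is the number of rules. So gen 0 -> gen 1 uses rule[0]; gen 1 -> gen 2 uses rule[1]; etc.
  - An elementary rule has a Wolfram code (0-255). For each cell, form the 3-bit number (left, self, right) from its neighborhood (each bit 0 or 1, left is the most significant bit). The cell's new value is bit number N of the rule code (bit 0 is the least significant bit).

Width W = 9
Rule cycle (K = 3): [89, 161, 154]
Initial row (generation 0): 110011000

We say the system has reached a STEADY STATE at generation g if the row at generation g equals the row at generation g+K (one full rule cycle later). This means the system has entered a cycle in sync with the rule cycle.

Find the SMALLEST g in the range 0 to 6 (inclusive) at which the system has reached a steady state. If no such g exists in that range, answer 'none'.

Answer: none

Derivation:
Gen 0: 110011000
Gen 1 (rule 89): 111011111
Gen 2 (rule 161): 010101110
Gen 3 (rule 154): 100001101
Gen 4 (rule 89): 011101100
Gen 5 (rule 161): 001010001
Gen 6 (rule 154): 010001010
Gen 7 (rule 89): 001100001
Gen 8 (rule 161): 100001100
Gen 9 (rule 154): 010011010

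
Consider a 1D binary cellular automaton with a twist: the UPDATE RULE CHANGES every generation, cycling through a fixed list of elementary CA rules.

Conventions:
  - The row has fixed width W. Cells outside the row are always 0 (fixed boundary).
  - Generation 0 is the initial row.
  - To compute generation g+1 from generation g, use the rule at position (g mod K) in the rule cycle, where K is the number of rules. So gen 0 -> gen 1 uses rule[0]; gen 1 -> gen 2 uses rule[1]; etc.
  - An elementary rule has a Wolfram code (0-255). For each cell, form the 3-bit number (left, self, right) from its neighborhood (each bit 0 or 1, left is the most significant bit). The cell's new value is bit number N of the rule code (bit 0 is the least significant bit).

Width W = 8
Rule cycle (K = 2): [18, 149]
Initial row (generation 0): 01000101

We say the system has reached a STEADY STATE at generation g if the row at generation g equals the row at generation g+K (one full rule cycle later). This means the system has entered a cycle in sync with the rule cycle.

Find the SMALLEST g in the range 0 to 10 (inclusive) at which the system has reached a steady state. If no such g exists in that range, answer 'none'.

Gen 0: 01000101
Gen 1 (rule 18): 10101000
Gen 2 (rule 149): 10101111
Gen 3 (rule 18): 00000000
Gen 4 (rule 149): 11111111
Gen 5 (rule 18): 00000000
Gen 6 (rule 149): 11111111
Gen 7 (rule 18): 00000000
Gen 8 (rule 149): 11111111
Gen 9 (rule 18): 00000000
Gen 10 (rule 149): 11111111
Gen 11 (rule 18): 00000000
Gen 12 (rule 149): 11111111

Answer: 3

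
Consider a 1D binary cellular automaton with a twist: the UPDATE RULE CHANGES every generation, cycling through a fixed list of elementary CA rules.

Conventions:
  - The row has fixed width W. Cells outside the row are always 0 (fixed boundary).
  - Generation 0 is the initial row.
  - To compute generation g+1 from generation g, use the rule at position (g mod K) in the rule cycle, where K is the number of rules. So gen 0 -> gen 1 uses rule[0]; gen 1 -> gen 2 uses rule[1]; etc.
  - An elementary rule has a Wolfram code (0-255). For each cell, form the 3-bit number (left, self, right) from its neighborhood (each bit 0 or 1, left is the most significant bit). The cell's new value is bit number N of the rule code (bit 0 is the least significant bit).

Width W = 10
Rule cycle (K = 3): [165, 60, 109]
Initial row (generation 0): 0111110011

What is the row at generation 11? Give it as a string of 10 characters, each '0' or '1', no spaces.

Answer: 0000110000

Derivation:
Gen 0: 0111110011
Gen 1 (rule 165): 0011100000
Gen 2 (rule 60): 0010010000
Gen 3 (rule 109): 1010010111
Gen 4 (rule 165): 1110011010
Gen 5 (rule 60): 1001010111
Gen 6 (rule 109): 1001111101
Gen 7 (rule 165): 1000111011
Gen 8 (rule 60): 1100100110
Gen 9 (rule 109): 1100100110
Gen 10 (rule 165): 0000100000
Gen 11 (rule 60): 0000110000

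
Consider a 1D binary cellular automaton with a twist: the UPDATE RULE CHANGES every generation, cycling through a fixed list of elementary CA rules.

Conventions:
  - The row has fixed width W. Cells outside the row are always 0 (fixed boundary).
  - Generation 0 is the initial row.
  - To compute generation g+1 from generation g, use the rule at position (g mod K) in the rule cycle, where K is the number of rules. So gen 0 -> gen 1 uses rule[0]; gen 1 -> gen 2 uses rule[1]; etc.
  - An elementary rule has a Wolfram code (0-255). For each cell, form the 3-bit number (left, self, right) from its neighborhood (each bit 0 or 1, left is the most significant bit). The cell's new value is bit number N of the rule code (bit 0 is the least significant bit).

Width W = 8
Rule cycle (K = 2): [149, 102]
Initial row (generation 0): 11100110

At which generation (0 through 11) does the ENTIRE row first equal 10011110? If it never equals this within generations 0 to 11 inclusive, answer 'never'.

Gen 0: 11100110
Gen 1 (rule 149): 01010001
Gen 2 (rule 102): 11110011
Gen 3 (rule 149): 01101000
Gen 4 (rule 102): 10111000
Gen 5 (rule 149): 10010111
Gen 6 (rule 102): 10111001
Gen 7 (rule 149): 10010101
Gen 8 (rule 102): 10111111
Gen 9 (rule 149): 10011110
Gen 10 (rule 102): 10100010
Gen 11 (rule 149): 10111011

Answer: 9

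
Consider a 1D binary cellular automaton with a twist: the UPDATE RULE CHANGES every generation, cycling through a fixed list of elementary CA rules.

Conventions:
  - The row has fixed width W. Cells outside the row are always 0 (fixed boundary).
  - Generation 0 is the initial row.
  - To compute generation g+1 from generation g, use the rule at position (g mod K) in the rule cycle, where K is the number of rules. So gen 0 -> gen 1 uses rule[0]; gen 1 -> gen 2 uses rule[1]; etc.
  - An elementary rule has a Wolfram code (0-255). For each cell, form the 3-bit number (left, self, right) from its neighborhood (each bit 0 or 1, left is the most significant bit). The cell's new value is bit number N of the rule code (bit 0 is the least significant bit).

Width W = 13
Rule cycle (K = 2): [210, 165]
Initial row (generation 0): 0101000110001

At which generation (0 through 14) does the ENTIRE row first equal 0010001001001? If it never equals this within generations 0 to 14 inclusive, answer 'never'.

Answer: never

Derivation:
Gen 0: 0101000110001
Gen 1 (rule 210): 1000101011010
Gen 2 (rule 165): 1010111100110
Gen 3 (rule 210): 0000011111011
Gen 4 (rule 165): 1111001110100
Gen 5 (rule 210): 0111110110010
Gen 6 (rule 165): 0011101000010
Gen 7 (rule 210): 0101100100101
Gen 8 (rule 165): 0110000100111
Gen 9 (rule 210): 1011001011011
Gen 10 (rule 165): 1100001100100
Gen 11 (rule 210): 0110010111010
Gen 12 (rule 165): 0000011010110
Gen 13 (rule 210): 0000101000011
Gen 14 (rule 165): 1110111011000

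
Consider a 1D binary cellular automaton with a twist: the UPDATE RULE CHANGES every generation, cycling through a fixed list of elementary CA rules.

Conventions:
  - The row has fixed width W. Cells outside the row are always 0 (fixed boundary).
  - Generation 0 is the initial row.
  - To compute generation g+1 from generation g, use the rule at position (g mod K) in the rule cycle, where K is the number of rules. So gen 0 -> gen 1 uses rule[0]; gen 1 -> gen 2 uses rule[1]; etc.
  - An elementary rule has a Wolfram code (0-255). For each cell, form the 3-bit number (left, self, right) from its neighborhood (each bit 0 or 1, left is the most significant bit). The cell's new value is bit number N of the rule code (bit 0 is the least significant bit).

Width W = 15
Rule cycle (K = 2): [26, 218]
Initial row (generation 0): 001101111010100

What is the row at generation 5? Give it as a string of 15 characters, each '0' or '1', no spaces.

Answer: 101001000000010

Derivation:
Gen 0: 001101111010100
Gen 1 (rule 26): 011001000000010
Gen 2 (rule 218): 111110100000101
Gen 3 (rule 26): 100000010001000
Gen 4 (rule 218): 010000101010100
Gen 5 (rule 26): 101001000000010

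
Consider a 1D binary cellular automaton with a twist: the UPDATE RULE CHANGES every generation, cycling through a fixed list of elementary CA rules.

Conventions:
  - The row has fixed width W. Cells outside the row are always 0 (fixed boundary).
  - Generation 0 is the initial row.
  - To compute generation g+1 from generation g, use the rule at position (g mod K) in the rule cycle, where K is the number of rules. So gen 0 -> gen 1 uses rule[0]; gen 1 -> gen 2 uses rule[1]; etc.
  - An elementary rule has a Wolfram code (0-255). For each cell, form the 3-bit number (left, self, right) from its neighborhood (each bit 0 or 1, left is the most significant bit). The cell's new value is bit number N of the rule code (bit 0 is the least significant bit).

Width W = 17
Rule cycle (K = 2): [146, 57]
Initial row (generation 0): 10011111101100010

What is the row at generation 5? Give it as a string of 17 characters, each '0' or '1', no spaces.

Answer: 10101100000000010

Derivation:
Gen 0: 10011111101100010
Gen 1 (rule 146): 01101111000010101
Gen 2 (rule 57): 01011000111001010
Gen 3 (rule 146): 10000101010110001
Gen 4 (rule 57): 01110010101101100
Gen 5 (rule 146): 10101100000000010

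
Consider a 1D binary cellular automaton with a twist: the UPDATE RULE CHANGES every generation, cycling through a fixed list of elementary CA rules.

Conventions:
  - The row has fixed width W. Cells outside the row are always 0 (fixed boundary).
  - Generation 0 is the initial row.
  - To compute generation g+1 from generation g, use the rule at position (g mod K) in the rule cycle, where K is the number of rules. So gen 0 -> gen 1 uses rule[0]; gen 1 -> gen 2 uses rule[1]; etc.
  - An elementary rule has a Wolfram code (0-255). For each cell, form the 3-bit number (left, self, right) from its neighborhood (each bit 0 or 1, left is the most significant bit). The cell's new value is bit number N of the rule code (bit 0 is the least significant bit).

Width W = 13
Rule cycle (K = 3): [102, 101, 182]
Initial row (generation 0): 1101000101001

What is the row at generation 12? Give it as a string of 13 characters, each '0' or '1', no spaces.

Answer: 0011010101011

Derivation:
Gen 0: 1101000101001
Gen 1 (rule 102): 0111001111011
Gen 2 (rule 101): 0001000001101
Gen 3 (rule 182): 0011100010011
Gen 4 (rule 102): 0100100110101
Gen 5 (rule 101): 0100100011111
Gen 6 (rule 182): 1111110101110
Gen 7 (rule 102): 0000011110010
Gen 8 (rule 101): 1111000010010
Gen 9 (rule 182): 0110100111111
Gen 10 (rule 102): 1011101000001
Gen 11 (rule 101): 1100111011101
Gen 12 (rule 182): 0011010101011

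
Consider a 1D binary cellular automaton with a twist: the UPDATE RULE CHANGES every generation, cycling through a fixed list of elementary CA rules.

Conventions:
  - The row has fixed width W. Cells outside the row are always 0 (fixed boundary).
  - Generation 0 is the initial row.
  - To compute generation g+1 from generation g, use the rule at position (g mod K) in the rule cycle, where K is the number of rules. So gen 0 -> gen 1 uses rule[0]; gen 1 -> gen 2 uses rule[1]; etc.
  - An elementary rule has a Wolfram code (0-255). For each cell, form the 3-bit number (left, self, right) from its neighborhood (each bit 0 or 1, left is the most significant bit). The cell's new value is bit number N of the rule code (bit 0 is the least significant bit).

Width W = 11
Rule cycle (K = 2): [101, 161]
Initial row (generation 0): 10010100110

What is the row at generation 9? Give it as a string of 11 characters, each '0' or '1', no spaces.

Answer: 01110110101

Derivation:
Gen 0: 10010100110
Gen 1 (rule 101): 10011100010
Gen 2 (rule 161): 00001001000
Gen 3 (rule 101): 11101001011
Gen 4 (rule 161): 01010000100
Gen 5 (rule 101): 01110110101
Gen 6 (rule 161): 00101001010
Gen 7 (rule 101): 10111001110
Gen 8 (rule 161): 01010000100
Gen 9 (rule 101): 01110110101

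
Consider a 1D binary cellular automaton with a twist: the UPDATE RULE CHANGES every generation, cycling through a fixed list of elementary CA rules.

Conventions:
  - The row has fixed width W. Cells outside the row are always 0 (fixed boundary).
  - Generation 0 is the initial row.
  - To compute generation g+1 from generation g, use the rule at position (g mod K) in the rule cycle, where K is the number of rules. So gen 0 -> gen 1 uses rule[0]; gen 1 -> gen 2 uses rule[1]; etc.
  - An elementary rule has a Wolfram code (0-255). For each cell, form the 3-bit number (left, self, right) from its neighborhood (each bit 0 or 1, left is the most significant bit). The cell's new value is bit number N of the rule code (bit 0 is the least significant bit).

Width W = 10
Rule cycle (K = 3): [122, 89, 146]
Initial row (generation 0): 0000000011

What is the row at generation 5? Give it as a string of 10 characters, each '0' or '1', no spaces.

Answer: 1110111111

Derivation:
Gen 0: 0000000011
Gen 1 (rule 122): 0000000111
Gen 2 (rule 89): 1111110101
Gen 3 (rule 146): 0111100000
Gen 4 (rule 122): 1100110000
Gen 5 (rule 89): 1110111111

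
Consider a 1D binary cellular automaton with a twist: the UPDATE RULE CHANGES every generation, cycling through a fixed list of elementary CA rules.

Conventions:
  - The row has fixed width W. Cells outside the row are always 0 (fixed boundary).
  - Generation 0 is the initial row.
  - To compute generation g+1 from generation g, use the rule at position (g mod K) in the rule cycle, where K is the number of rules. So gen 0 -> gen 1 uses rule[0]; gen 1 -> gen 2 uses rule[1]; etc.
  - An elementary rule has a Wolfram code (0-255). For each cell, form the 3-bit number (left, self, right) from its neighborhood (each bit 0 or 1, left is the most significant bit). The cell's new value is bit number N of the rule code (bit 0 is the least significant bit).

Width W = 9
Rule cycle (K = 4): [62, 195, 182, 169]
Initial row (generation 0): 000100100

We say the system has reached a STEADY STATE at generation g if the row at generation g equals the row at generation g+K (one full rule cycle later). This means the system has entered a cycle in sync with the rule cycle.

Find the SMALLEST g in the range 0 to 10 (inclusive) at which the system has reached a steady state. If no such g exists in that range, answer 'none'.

Answer: 5

Derivation:
Gen 0: 000100100
Gen 1 (rule 62): 001111110
Gen 2 (rule 195): 110111110
Gen 3 (rule 182): 001011101
Gen 4 (rule 169): 100111010
Gen 5 (rule 62): 111100111
Gen 6 (rule 195): 011101011
Gen 7 (rule 182): 101011100
Gen 8 (rule 169): 010111001
Gen 9 (rule 62): 111100111
Gen 10 (rule 195): 011101011
Gen 11 (rule 182): 101011100
Gen 12 (rule 169): 010111001
Gen 13 (rule 62): 111100111
Gen 14 (rule 195): 011101011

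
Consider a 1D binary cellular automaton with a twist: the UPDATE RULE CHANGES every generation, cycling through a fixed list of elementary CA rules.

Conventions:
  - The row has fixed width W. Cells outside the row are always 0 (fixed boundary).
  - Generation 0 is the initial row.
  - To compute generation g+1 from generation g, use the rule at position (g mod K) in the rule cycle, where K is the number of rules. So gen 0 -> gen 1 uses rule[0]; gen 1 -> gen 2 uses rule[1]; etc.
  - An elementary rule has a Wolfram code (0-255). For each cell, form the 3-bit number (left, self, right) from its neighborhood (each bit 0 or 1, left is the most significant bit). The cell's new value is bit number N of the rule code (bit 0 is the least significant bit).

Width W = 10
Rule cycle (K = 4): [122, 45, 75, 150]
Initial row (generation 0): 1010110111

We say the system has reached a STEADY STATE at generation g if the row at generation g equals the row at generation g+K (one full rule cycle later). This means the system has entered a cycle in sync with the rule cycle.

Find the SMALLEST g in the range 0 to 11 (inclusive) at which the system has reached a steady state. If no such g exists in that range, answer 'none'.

Gen 0: 1010110111
Gen 1 (rule 122): 0101111101
Gen 2 (rule 45): 0111000011
Gen 3 (rule 75): 1101011111
Gen 4 (rule 150): 0001001110
Gen 5 (rule 122): 0010111011
Gen 6 (rule 45): 1011100110
Gen 7 (rule 75): 0010101110
Gen 8 (rule 150): 0110100101
Gen 9 (rule 122): 1111011010
Gen 10 (rule 45): 1000110110
Gen 11 (rule 75): 0011110110
Gen 12 (rule 150): 0101100001
Gen 13 (rule 122): 1011110010
Gen 14 (rule 45): 1110000010
Gen 15 (rule 75): 1010111100

Answer: none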